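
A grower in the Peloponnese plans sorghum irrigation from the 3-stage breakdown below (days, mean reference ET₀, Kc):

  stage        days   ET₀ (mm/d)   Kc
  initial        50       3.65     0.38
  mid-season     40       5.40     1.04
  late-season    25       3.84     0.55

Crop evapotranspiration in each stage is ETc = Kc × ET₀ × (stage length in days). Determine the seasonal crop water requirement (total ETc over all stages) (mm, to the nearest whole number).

initial: 0.38 × 3.65 × 50 = 69.35 mm
mid-season: 1.04 × 5.40 × 40 = 224.64 mm
late-season: 0.55 × 3.84 × 25 = 52.80 mm
Seasonal total = 346.79 mm

347 mm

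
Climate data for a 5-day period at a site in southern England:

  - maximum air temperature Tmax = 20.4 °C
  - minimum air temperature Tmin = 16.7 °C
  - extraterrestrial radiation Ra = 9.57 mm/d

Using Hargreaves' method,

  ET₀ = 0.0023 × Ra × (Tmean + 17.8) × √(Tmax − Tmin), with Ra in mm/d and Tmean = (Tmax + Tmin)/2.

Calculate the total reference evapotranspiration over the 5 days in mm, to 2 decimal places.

Tmean = (20.4 + 16.7)/2 = 18.55 °C
ET₀ = 0.0023 × 9.57 × (18.55 + 17.8) × √3.7 = 0.0023 × 9.57 × 36.35 × 1.9235 = 1.5390 mm/d
Over 5 days: 1.5390 × 5 = 7.695 mm

7.70 mm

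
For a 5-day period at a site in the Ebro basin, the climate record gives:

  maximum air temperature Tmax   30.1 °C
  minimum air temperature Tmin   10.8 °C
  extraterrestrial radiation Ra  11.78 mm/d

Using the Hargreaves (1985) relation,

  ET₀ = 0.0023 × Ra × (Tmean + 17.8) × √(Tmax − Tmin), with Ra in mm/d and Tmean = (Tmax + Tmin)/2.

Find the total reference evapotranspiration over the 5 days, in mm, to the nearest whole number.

Tmean = (30.1 + 10.8)/2 = 20.45 °C
ET₀ = 0.0023 × 11.78 × (20.45 + 17.8) × √19.3 = 0.0023 × 11.78 × 38.25 × 4.3932 = 4.5529 mm/d
Over 5 days: 4.5529 × 5 = 22.765 mm

23 mm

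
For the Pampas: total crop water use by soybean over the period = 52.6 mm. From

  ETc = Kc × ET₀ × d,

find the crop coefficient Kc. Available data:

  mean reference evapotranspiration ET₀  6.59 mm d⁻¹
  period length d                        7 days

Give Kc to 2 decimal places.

1.14

ETc = Kc × ET₀ × d  ⇒  Kc = ETc / (ET₀ × d)
Kc = 52.6 / (6.59 × 7) = 52.6 / 46.13 = 1.1403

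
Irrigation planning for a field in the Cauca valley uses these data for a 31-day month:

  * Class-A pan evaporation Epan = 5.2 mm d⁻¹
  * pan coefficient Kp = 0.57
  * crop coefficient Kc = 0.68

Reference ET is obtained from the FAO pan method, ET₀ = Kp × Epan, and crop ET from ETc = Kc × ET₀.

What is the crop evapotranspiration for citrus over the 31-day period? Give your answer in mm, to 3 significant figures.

ET₀ = 0.57 × 5.2 = 2.9640 mm/d
ETc = Kc × ET₀ = 0.68 × 2.9640 = 2.0155 mm/d
Over 31 days: 2.0155 × 31 = 62.481 mm

62.5 mm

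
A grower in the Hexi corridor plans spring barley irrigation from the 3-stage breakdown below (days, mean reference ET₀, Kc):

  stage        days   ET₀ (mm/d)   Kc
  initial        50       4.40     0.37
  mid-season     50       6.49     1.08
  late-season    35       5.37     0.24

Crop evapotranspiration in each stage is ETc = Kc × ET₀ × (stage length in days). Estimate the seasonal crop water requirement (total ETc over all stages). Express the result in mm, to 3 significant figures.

initial: 0.37 × 4.40 × 50 = 81.40 mm
mid-season: 1.08 × 6.49 × 50 = 350.46 mm
late-season: 0.24 × 5.37 × 35 = 45.11 mm
Seasonal total = 476.97 mm

477 mm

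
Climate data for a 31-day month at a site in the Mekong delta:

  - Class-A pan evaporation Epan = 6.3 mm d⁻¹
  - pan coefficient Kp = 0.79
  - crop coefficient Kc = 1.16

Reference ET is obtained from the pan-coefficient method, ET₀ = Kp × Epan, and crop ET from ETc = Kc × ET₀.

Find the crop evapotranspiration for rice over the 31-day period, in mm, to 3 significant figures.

179 mm

ET₀ = 0.79 × 6.3 = 4.9770 mm/d
ETc = Kc × ET₀ = 1.16 × 4.9770 = 5.7733 mm/d
Over 31 days: 5.7733 × 31 = 178.972 mm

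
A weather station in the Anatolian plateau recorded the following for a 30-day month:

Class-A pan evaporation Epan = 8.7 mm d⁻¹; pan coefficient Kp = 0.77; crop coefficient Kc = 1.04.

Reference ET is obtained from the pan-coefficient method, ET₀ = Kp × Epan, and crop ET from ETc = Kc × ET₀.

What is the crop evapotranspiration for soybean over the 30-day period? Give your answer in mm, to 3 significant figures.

209 mm

ET₀ = 0.77 × 8.7 = 6.6990 mm/d
ETc = Kc × ET₀ = 1.04 × 6.6990 = 6.9670 mm/d
Over 30 days: 6.9670 × 30 = 209.010 mm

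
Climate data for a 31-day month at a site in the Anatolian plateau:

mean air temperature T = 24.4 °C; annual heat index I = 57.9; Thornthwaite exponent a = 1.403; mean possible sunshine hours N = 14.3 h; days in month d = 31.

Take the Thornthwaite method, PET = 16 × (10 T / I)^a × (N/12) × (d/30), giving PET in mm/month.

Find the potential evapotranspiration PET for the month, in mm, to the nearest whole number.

148 mm

10T/I = 10 × 24.4 / 57.9 = 4.2142
(10T/I)^a = 4.2142^1.403 = 7.5245
Uncorrected PET = 16 × 7.5245 = 120.392 mm
Correction = (N/12)(d/30) = (14.3/12)(31/30) = 1.2314
PET = 120.392 × 1.2314 = 148.251 mm/month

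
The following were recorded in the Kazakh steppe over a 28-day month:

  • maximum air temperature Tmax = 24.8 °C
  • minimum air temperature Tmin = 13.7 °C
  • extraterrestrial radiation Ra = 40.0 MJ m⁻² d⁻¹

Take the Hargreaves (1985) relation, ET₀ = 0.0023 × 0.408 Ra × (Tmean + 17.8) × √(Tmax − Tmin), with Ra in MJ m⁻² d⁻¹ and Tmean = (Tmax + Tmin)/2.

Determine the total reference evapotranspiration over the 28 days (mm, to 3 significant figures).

Tmean = (24.8 + 13.7)/2 = 19.25 °C
0.408 Ra = 0.408 × 40.0 = 16.3200 mm/d equivalent
ET₀ = 0.0023 × 16.3200 × (19.25 + 17.8) × √11.1 = 0.0023 × 16.3200 × 37.05 × 3.3317 = 4.6334 mm/d
Over 28 days: 4.6334 × 28 = 129.735 mm

130 mm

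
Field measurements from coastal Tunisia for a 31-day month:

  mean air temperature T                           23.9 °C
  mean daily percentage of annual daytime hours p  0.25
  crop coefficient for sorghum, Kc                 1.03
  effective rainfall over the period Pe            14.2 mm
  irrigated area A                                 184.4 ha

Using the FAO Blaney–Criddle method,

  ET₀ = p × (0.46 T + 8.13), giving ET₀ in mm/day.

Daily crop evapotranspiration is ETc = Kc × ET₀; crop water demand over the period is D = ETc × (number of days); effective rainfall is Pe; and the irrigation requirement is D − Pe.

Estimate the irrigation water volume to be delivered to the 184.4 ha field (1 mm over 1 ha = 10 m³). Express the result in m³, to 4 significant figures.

255300 m³

ET₀ = 0.25 × (0.46 × 23.9 + 8.13) = 0.25 × 19.124 = 4.7810 mm/d
ETc = Kc × ET₀ = 1.03 × 4.7810 = 4.9244 mm/d
Crop demand D = ETc × 31 d = 4.9244 × 31 = 152.656 mm
D − Pe = 152.656 − 14.2 = 138.456 mm
Volume = 138.456 mm × 184.4 ha × 10 = 255312.9 m³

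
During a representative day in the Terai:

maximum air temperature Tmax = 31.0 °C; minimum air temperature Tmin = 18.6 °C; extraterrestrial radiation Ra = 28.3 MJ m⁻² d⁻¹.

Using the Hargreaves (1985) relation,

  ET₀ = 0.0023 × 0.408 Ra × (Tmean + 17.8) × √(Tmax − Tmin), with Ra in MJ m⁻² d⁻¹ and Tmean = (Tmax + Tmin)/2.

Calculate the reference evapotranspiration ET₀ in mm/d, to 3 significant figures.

3.98 mm/d

Tmean = (31.0 + 18.6)/2 = 24.80 °C
0.408 Ra = 0.408 × 28.3 = 11.5464 mm/d equivalent
ET₀ = 0.0023 × 11.5464 × (24.80 + 17.8) × √12.4 = 0.0023 × 11.5464 × 42.60 × 3.5214 = 3.9838 mm/d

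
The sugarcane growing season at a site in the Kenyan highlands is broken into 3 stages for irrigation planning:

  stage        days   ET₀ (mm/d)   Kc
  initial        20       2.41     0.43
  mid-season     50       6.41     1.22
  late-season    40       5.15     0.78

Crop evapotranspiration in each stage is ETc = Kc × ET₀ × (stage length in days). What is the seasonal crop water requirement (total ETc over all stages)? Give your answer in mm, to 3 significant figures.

initial: 0.43 × 2.41 × 20 = 20.73 mm
mid-season: 1.22 × 6.41 × 50 = 391.01 mm
late-season: 0.78 × 5.15 × 40 = 160.68 mm
Seasonal total = 572.42 mm

572 mm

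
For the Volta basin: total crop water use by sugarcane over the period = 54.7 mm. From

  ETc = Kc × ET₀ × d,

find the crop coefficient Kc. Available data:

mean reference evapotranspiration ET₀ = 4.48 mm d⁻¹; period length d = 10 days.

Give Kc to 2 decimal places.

ETc = Kc × ET₀ × d  ⇒  Kc = ETc / (ET₀ × d)
Kc = 54.7 / (4.48 × 10) = 54.7 / 44.80 = 1.2210

1.22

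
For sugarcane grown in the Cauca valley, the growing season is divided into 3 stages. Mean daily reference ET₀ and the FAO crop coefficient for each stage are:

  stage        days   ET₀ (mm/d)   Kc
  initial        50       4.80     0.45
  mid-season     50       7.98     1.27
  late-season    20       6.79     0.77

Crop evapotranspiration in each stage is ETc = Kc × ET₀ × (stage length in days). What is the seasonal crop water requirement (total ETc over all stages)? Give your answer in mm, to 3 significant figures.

719 mm

initial: 0.45 × 4.80 × 50 = 108.00 mm
mid-season: 1.27 × 7.98 × 50 = 506.73 mm
late-season: 0.77 × 6.79 × 20 = 104.57 mm
Seasonal total = 719.30 mm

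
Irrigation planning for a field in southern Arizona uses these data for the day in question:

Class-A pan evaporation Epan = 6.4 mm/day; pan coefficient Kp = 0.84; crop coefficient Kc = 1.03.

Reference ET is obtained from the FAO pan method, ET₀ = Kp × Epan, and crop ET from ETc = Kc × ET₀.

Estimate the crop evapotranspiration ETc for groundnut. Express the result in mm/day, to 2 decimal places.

5.54 mm/day

ET₀ = 0.84 × 6.4 = 5.3760 mm/d
ETc = Kc × ET₀ = 1.03 × 5.3760 = 5.5373 mm/d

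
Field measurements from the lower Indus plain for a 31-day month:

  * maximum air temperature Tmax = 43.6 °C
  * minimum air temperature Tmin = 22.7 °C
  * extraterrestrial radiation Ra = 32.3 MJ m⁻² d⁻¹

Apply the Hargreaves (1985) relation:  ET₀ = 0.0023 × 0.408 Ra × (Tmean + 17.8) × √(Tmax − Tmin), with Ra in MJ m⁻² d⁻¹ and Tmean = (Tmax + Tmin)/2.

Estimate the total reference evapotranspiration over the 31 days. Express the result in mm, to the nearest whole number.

219 mm

Tmean = (43.6 + 22.7)/2 = 33.15 °C
0.408 Ra = 0.408 × 32.3 = 13.1784 mm/d equivalent
ET₀ = 0.0023 × 13.1784 × (33.15 + 17.8) × √20.9 = 0.0023 × 13.1784 × 50.95 × 4.5717 = 7.0601 mm/d
Over 31 days: 7.0601 × 31 = 218.863 mm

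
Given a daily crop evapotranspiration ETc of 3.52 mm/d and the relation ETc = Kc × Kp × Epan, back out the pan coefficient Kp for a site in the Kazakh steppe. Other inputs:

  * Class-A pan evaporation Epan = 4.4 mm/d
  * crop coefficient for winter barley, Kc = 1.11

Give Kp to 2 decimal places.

ETc = Kc × Kp × Epan  ⇒  Kp = ETc / (Kc × Epan)
Kp = 3.52 / (1.11 × 4.4) = 3.52 / 4.884 = 0.7207

0.72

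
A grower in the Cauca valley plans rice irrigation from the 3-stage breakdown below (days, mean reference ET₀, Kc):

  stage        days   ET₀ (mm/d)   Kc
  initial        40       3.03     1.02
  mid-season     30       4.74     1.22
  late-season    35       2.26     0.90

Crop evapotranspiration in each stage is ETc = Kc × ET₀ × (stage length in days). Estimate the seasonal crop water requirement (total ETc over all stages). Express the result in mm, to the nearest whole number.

initial: 1.02 × 3.03 × 40 = 123.62 mm
mid-season: 1.22 × 4.74 × 30 = 173.48 mm
late-season: 0.90 × 2.26 × 35 = 71.19 mm
Seasonal total = 368.29 mm

368 mm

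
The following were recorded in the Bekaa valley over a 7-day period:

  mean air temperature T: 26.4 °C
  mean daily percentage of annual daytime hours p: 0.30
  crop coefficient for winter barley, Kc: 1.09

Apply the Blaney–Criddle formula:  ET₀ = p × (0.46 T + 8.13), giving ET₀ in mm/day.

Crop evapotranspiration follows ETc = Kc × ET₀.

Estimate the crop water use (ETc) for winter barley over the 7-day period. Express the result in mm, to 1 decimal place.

ET₀ = 0.30 × (0.46 × 26.4 + 8.13) = 0.30 × 20.274 = 6.0822 mm/d
ETc = Kc × ET₀ = 1.09 × 6.0822 = 6.6296 mm/d
Over 7 days: 6.6296 × 7 = 46.407 mm

46.4 mm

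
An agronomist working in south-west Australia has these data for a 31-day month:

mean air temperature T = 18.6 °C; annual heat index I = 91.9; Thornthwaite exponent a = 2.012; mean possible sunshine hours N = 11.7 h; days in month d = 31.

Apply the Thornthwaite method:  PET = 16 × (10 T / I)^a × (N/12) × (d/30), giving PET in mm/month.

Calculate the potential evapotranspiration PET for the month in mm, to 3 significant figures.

10T/I = 10 × 18.6 / 91.9 = 2.0239
(10T/I)^a = 2.0239^2.012 = 4.1310
Uncorrected PET = 16 × 4.1310 = 66.096 mm
Correction = (N/12)(d/30) = (11.7/12)(31/30) = 1.0075
PET = 66.096 × 1.0075 = 66.592 mm/month

66.6 mm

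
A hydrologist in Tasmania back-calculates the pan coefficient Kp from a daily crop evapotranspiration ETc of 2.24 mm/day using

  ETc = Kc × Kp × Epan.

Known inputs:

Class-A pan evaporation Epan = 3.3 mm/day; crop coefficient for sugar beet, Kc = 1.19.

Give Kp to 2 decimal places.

ETc = Kc × Kp × Epan  ⇒  Kp = ETc / (Kc × Epan)
Kp = 2.24 / (1.19 × 3.3) = 2.24 / 3.927 = 0.5704

0.57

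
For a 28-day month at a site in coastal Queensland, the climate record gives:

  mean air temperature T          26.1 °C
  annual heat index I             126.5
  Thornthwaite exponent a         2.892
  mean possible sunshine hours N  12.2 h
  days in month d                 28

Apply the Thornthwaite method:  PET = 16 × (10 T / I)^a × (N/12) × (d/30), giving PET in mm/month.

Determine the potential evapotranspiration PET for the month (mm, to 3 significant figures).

123 mm

10T/I = 10 × 26.1 / 126.5 = 2.0632
(10T/I)^a = 2.0632^2.892 = 8.1218
Uncorrected PET = 16 × 8.1218 = 129.949 mm
Correction = (N/12)(d/30) = (12.2/12)(28/30) = 0.9489
PET = 129.949 × 0.9489 = 123.309 mm/month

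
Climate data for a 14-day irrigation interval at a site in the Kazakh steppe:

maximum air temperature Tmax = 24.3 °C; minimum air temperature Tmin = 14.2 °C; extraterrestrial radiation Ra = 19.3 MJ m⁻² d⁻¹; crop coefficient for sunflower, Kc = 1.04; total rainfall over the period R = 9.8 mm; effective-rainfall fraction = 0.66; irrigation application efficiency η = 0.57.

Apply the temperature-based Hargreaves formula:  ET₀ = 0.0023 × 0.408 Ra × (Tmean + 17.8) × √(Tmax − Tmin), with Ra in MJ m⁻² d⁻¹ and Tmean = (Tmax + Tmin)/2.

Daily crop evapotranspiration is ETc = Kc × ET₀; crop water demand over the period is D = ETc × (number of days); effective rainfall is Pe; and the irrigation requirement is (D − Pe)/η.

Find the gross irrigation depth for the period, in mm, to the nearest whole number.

43 mm

Tmean = (24.3 + 14.2)/2 = 19.25 °C
0.408 Ra = 0.408 × 19.3 = 7.8744 mm/d equivalent
ET₀ = 0.0023 × 7.8744 × (19.25 + 17.8) × √10.1 = 0.0023 × 7.8744 × 37.05 × 3.1780 = 2.1325 mm/d
ETc = Kc × ET₀ = 1.04 × 2.1325 = 2.2178 mm/d
Crop demand D = ETc × 14 d = 2.2178 × 14 = 31.049 mm
Pe = 0.66 × 9.8 = 6.468 mm
D − Pe = 31.049 − 6.468 = 24.581 mm
Gross irrigation = 24.581 / 0.57 = 43.125 mm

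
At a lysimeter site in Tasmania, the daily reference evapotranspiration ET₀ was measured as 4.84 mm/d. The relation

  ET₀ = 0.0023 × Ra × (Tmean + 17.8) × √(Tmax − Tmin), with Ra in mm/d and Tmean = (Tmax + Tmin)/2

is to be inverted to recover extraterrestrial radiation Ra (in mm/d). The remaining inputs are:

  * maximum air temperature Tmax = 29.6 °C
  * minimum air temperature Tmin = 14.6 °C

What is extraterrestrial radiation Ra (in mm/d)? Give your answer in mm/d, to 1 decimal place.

Tmean = 22.10 °C; √ΔT = 3.8730
Ra = ET₀ / [0.0023 × (Tmean+17.8) × √ΔT] = 4.84 / (0.0023 × 39.90 × 3.8730) = 13.617 mm/d

13.6 mm/d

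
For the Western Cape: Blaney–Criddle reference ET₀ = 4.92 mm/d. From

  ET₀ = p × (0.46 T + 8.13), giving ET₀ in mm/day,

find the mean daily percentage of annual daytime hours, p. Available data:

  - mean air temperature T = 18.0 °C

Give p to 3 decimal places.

p = ET₀ / (0.46 T + 8.13) = 4.92 / (0.46 × 18.0 + 8.13) = 4.92 / 16.410 = 0.2998

0.300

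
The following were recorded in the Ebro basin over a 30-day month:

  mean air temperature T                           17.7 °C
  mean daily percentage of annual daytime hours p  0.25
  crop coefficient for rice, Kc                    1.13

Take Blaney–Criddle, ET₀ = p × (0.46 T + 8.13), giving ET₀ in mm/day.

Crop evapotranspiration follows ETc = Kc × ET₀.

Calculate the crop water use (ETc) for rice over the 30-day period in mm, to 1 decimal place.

ET₀ = 0.25 × (0.46 × 17.7 + 8.13) = 0.25 × 16.272 = 4.0680 mm/d
ETc = Kc × ET₀ = 1.13 × 4.0680 = 4.5968 mm/d
Over 30 days: 4.5968 × 30 = 137.904 mm

137.9 mm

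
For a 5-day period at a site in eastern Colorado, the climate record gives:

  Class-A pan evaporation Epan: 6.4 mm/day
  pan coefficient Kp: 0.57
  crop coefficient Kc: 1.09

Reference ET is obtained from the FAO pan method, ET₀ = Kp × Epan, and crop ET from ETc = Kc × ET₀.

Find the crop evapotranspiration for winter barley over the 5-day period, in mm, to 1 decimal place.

19.9 mm

ET₀ = 0.57 × 6.4 = 3.6480 mm/d
ETc = Kc × ET₀ = 1.09 × 3.6480 = 3.9763 mm/d
Over 5 days: 3.9763 × 5 = 19.882 mm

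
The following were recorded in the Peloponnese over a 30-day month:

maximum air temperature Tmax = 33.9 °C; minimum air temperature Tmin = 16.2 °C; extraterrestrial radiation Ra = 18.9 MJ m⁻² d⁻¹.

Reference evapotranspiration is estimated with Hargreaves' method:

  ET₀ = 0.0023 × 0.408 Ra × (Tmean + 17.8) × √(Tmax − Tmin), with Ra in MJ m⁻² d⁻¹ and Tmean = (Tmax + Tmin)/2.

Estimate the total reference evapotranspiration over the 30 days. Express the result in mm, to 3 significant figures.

Tmean = (33.9 + 16.2)/2 = 25.05 °C
0.408 Ra = 0.408 × 18.9 = 7.7112 mm/d equivalent
ET₀ = 0.0023 × 7.7112 × (25.05 + 17.8) × √17.7 = 0.0023 × 7.7112 × 42.85 × 4.2071 = 3.1973 mm/d
Over 30 days: 3.1973 × 30 = 95.919 mm

95.9 mm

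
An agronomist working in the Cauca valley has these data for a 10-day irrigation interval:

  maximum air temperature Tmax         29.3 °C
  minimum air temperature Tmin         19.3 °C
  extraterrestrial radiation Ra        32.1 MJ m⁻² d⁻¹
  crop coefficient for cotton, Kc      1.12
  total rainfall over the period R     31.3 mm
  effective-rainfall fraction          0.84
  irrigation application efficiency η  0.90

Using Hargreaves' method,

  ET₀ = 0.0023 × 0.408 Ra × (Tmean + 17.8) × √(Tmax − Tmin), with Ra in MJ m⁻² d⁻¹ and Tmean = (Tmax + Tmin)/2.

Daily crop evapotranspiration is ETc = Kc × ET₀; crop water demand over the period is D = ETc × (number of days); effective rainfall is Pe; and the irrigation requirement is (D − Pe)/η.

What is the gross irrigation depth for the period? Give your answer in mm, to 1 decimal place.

Tmean = (29.3 + 19.3)/2 = 24.30 °C
0.408 Ra = 0.408 × 32.1 = 13.0968 mm/d equivalent
ET₀ = 0.0023 × 13.0968 × (24.30 + 17.8) × √10.0 = 0.0023 × 13.0968 × 42.10 × 3.1623 = 4.0103 mm/d
ETc = Kc × ET₀ = 1.12 × 4.0103 = 4.4915 mm/d
Crop demand D = ETc × 10 d = 4.4915 × 10 = 44.915 mm
Pe = 0.84 × 31.3 = 26.292 mm
D − Pe = 44.915 − 26.292 = 18.623 mm
Gross irrigation = 18.623 / 0.90 = 20.692 mm

20.7 mm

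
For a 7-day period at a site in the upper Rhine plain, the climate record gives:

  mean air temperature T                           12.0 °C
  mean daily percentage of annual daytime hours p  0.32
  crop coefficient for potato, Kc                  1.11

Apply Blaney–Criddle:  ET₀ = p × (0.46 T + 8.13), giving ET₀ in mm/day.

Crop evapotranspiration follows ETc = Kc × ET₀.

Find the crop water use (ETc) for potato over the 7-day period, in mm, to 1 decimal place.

ET₀ = 0.32 × (0.46 × 12.0 + 8.13) = 0.32 × 13.650 = 4.3680 mm/d
ETc = Kc × ET₀ = 1.11 × 4.3680 = 4.8485 mm/d
Over 7 days: 4.8485 × 7 = 33.940 mm

33.9 mm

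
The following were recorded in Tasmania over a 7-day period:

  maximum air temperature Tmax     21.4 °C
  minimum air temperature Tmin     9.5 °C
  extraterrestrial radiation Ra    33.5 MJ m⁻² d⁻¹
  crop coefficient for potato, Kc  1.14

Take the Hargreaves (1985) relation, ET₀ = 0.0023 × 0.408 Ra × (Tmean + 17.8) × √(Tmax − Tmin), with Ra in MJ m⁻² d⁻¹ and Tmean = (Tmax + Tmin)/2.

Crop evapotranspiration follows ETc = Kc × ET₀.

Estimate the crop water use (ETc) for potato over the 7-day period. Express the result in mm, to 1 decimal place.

28.8 mm

Tmean = (21.4 + 9.5)/2 = 15.45 °C
0.408 Ra = 0.408 × 33.5 = 13.6680 mm/d equivalent
ET₀ = 0.0023 × 13.6680 × (15.45 + 17.8) × √11.9 = 0.0023 × 13.6680 × 33.25 × 3.4496 = 3.6057 mm/d
ETc = Kc × ET₀ = 1.14 × 3.6057 = 4.1105 mm/d
Over 7 days: 4.1105 × 7 = 28.774 mm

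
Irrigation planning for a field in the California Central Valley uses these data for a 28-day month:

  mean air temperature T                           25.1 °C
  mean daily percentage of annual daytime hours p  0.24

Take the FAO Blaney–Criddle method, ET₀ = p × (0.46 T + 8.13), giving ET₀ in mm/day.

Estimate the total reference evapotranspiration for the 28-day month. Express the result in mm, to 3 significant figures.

ET₀ = 0.24 × (0.46 × 25.1 + 8.13) = 0.24 × 19.676 = 4.7222 mm/d
Monthly total = 4.7222 × 28 = 132.222 mm

132 mm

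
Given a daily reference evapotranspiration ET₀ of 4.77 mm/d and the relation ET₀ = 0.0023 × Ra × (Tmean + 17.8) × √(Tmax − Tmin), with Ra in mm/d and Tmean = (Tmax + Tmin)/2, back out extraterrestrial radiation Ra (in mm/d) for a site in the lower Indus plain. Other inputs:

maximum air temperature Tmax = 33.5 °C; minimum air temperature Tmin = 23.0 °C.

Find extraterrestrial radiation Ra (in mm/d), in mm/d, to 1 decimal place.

Tmean = 28.25 °C; √ΔT = 3.2404
Ra = ET₀ / [0.0023 × (Tmean+17.8) × √ΔT] = 4.77 / (0.0023 × 46.05 × 3.2404) = 13.898 mm/d

13.9 mm/d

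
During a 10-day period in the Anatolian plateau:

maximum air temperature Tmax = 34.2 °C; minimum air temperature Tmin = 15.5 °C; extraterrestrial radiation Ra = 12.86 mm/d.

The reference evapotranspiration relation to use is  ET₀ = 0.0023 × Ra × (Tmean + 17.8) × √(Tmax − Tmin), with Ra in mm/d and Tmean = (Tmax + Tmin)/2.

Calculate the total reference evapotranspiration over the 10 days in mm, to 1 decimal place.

54.6 mm

Tmean = (34.2 + 15.5)/2 = 24.85 °C
ET₀ = 0.0023 × 12.86 × (24.85 + 17.8) × √18.7 = 0.0023 × 12.86 × 42.65 × 4.3243 = 5.4551 mm/d
Over 10 days: 5.4551 × 10 = 54.551 mm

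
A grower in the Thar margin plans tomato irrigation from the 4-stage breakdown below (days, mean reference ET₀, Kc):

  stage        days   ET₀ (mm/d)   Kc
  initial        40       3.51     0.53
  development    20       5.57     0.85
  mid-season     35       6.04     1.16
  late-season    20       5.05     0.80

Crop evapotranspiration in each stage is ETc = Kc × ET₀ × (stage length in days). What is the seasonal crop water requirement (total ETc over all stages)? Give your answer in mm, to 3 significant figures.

initial: 0.53 × 3.51 × 40 = 74.41 mm
development: 0.85 × 5.57 × 20 = 94.69 mm
mid-season: 1.16 × 6.04 × 35 = 245.22 mm
late-season: 0.80 × 5.05 × 20 = 80.80 mm
Seasonal total = 495.12 mm

495 mm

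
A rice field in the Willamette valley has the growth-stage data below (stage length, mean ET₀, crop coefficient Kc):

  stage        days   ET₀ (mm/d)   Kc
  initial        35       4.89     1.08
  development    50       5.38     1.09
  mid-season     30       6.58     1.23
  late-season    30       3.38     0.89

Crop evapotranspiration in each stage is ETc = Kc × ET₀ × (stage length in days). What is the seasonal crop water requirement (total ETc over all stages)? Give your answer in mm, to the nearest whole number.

initial: 1.08 × 4.89 × 35 = 184.84 mm
development: 1.09 × 5.38 × 50 = 293.21 mm
mid-season: 1.23 × 6.58 × 30 = 242.80 mm
late-season: 0.89 × 3.38 × 30 = 90.25 mm
Seasonal total = 811.10 mm

811 mm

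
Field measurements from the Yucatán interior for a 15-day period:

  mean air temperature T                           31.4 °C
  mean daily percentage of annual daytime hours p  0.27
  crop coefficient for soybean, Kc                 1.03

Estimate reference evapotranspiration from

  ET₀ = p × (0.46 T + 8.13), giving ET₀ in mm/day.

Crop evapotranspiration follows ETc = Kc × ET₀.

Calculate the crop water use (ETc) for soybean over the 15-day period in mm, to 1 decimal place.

ET₀ = 0.27 × (0.46 × 31.4 + 8.13) = 0.27 × 22.574 = 6.0950 mm/d
ETc = Kc × ET₀ = 1.03 × 6.0950 = 6.2779 mm/d
Over 15 days: 6.2779 × 15 = 94.169 mm

94.2 mm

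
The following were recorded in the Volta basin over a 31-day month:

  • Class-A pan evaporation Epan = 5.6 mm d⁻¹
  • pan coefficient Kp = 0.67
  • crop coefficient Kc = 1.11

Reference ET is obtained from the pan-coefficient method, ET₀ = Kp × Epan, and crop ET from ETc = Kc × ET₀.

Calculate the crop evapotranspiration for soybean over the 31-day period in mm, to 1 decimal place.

129.1 mm

ET₀ = 0.67 × 5.6 = 3.7520 mm/d
ETc = Kc × ET₀ = 1.11 × 3.7520 = 4.1647 mm/d
Over 31 days: 4.1647 × 31 = 129.106 mm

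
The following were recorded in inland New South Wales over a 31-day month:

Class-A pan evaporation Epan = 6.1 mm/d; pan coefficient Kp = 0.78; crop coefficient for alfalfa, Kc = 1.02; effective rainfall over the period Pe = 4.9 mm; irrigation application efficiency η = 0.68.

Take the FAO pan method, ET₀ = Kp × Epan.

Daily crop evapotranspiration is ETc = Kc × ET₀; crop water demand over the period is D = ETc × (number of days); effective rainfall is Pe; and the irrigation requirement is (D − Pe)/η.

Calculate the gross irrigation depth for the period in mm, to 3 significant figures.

ET₀ = 0.78 × 6.1 = 4.7580 mm/d
ETc = Kc × ET₀ = 1.02 × 4.7580 = 4.8532 mm/d
Crop demand D = ETc × 31 d = 4.8532 × 31 = 150.449 mm
D − Pe = 150.449 − 4.9 = 145.549 mm
Gross irrigation = 145.549 / 0.68 = 214.043 mm

214 mm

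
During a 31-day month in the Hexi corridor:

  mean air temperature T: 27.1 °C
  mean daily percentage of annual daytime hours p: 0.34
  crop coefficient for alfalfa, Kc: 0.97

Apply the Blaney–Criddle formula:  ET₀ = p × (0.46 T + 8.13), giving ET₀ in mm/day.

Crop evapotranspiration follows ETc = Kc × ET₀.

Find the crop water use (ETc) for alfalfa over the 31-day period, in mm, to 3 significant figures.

211 mm

ET₀ = 0.34 × (0.46 × 27.1 + 8.13) = 0.34 × 20.596 = 7.0026 mm/d
ETc = Kc × ET₀ = 0.97 × 7.0026 = 6.7925 mm/d
Over 31 days: 6.7925 × 31 = 210.568 mm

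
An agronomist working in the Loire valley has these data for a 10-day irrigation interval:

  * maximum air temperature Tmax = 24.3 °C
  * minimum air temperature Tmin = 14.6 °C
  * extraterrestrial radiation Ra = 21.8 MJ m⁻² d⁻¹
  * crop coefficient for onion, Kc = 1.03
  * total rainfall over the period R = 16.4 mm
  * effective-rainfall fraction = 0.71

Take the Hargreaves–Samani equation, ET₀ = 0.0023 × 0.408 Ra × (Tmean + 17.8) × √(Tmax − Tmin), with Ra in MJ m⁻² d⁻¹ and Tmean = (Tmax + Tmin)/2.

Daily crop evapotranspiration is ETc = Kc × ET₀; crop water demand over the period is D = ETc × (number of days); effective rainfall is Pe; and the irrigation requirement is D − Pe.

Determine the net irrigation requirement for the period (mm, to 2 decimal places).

Tmean = (24.3 + 14.6)/2 = 19.45 °C
0.408 Ra = 0.408 × 21.8 = 8.8944 mm/d equivalent
ET₀ = 0.0023 × 8.8944 × (19.45 + 17.8) × √9.7 = 0.0023 × 8.8944 × 37.25 × 3.1145 = 2.3733 mm/d
ETc = Kc × ET₀ = 1.03 × 2.3733 = 2.4445 mm/d
Crop demand D = ETc × 10 d = 2.4445 × 10 = 24.445 mm
Pe = 0.71 × 16.4 = 11.644 mm
D − Pe = 24.445 − 11.644 = 12.801 mm

12.80 mm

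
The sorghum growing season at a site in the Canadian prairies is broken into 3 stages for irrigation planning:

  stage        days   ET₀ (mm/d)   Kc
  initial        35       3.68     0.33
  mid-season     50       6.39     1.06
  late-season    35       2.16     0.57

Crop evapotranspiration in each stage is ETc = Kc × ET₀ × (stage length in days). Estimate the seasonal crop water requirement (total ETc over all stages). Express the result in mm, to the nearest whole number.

424 mm

initial: 0.33 × 3.68 × 35 = 42.50 mm
mid-season: 1.06 × 6.39 × 50 = 338.67 mm
late-season: 0.57 × 2.16 × 35 = 43.09 mm
Seasonal total = 424.26 mm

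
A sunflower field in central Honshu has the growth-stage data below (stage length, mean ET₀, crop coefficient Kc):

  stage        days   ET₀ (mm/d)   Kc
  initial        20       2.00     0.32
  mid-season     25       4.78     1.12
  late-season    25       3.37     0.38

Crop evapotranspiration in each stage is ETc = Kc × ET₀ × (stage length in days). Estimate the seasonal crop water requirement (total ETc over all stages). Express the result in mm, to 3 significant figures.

initial: 0.32 × 2.00 × 20 = 12.80 mm
mid-season: 1.12 × 4.78 × 25 = 133.84 mm
late-season: 0.38 × 3.37 × 25 = 32.02 mm
Seasonal total = 178.66 mm

179 mm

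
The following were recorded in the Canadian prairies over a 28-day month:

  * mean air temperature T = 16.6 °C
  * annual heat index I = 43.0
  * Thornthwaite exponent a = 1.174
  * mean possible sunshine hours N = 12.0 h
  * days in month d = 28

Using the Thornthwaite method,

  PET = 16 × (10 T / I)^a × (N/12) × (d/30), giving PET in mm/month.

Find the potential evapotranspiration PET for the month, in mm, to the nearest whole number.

10T/I = 10 × 16.6 / 43.0 = 3.8605
(10T/I)^a = 3.8605^1.174 = 4.8834
Uncorrected PET = 16 × 4.8834 = 78.134 mm
Correction = (N/12)(d/30) = (12.0/12)(28/30) = 0.9333
PET = 78.134 × 0.9333 = 72.922 mm/month

73 mm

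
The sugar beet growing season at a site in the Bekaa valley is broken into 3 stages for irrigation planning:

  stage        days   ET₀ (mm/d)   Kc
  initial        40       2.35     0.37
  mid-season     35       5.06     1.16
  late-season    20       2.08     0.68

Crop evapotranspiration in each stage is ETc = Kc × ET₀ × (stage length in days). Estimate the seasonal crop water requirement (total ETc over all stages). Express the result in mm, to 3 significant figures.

269 mm

initial: 0.37 × 2.35 × 40 = 34.78 mm
mid-season: 1.16 × 5.06 × 35 = 205.44 mm
late-season: 0.68 × 2.08 × 20 = 28.29 mm
Seasonal total = 268.51 mm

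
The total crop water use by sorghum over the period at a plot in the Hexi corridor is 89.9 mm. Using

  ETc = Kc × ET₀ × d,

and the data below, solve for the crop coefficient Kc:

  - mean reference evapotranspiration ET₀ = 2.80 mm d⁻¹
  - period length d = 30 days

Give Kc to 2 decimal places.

1.07

ETc = Kc × ET₀ × d  ⇒  Kc = ETc / (ET₀ × d)
Kc = 89.9 / (2.80 × 30) = 89.9 / 84.00 = 1.0702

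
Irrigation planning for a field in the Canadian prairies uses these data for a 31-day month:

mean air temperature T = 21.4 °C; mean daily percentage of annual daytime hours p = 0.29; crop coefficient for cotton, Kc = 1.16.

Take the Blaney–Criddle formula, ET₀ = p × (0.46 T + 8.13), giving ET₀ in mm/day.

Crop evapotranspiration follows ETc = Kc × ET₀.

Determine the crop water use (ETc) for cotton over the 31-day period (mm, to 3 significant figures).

ET₀ = 0.29 × (0.46 × 21.4 + 8.13) = 0.29 × 17.974 = 5.2125 mm/d
ETc = Kc × ET₀ = 1.16 × 5.2125 = 6.0465 mm/d
Over 31 days: 6.0465 × 31 = 187.442 mm

187 mm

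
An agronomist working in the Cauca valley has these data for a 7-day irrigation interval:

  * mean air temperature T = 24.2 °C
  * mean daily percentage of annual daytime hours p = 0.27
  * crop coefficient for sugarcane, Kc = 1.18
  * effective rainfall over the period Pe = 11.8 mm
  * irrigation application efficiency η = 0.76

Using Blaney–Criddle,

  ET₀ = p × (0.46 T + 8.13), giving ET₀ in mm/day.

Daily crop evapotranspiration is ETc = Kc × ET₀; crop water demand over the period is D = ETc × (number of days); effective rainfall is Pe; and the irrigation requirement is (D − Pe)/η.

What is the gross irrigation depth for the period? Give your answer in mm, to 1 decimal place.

ET₀ = 0.27 × (0.46 × 24.2 + 8.13) = 0.27 × 19.262 = 5.2007 mm/d
ETc = Kc × ET₀ = 1.18 × 5.2007 = 6.1368 mm/d
Crop demand D = ETc × 7 d = 6.1368 × 7 = 42.958 mm
D − Pe = 42.958 − 11.8 = 31.158 mm
Gross irrigation = 31.158 / 0.76 = 40.997 mm

41.0 mm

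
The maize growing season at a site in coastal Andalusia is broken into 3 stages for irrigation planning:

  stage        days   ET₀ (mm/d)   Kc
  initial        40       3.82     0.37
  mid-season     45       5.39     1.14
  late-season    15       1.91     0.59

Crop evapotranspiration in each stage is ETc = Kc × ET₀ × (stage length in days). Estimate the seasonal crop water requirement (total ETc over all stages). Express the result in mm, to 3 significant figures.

initial: 0.37 × 3.82 × 40 = 56.54 mm
mid-season: 1.14 × 5.39 × 45 = 276.51 mm
late-season: 0.59 × 1.91 × 15 = 16.90 mm
Seasonal total = 349.95 mm

350 mm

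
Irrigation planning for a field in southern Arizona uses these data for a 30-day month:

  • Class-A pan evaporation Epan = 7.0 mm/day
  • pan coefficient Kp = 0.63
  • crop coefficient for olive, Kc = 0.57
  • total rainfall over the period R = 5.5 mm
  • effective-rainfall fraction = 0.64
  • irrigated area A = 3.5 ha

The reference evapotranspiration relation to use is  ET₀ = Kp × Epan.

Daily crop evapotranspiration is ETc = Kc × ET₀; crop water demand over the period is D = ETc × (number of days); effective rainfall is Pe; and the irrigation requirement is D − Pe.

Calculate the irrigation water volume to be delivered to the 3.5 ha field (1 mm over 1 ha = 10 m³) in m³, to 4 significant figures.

2516 m³

ET₀ = 0.63 × 7.0 = 4.4100 mm/d
ETc = Kc × ET₀ = 0.57 × 4.4100 = 2.5137 mm/d
Crop demand D = ETc × 30 d = 2.5137 × 30 = 75.411 mm
Pe = 0.64 × 5.5 = 3.520 mm
D − Pe = 75.411 − 3.520 = 71.891 mm
Volume = 71.891 mm × 3.5 ha × 10 = 2516.2 m³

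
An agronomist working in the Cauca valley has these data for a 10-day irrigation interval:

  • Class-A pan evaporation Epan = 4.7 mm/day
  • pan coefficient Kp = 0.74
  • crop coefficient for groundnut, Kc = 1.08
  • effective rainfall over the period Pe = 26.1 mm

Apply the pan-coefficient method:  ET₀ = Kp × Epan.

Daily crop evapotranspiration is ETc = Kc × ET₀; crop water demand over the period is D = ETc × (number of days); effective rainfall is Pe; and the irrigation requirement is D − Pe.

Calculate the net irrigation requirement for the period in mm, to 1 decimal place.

ET₀ = 0.74 × 4.7 = 3.4780 mm/d
ETc = Kc × ET₀ = 1.08 × 3.4780 = 3.7562 mm/d
Crop demand D = ETc × 10 d = 3.7562 × 10 = 37.562 mm
D − Pe = 37.562 − 26.1 = 11.462 mm

11.5 mm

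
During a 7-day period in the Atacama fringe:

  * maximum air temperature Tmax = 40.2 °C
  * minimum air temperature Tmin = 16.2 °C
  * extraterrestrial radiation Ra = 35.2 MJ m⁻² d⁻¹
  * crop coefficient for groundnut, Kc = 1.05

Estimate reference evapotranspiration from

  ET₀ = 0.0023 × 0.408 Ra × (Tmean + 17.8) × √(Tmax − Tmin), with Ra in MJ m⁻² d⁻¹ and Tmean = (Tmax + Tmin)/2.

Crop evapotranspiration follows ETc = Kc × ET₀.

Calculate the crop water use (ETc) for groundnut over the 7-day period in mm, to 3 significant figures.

54.7 mm

Tmean = (40.2 + 16.2)/2 = 28.20 °C
0.408 Ra = 0.408 × 35.2 = 14.3616 mm/d equivalent
ET₀ = 0.0023 × 14.3616 × (28.20 + 17.8) × √24.0 = 0.0023 × 14.3616 × 46.00 × 4.8990 = 7.4438 mm/d
ETc = Kc × ET₀ = 1.05 × 7.4438 = 7.8160 mm/d
Over 7 days: 7.8160 × 7 = 54.712 mm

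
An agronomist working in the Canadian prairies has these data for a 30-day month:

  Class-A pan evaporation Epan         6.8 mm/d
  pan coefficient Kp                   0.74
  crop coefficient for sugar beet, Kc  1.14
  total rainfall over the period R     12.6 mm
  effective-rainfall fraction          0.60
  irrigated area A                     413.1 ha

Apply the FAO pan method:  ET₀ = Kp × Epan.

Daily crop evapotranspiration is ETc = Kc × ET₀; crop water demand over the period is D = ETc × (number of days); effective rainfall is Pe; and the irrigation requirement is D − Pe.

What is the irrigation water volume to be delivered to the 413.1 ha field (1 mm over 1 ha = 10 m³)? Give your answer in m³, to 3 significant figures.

ET₀ = 0.74 × 6.8 = 5.0320 mm/d
ETc = Kc × ET₀ = 1.14 × 5.0320 = 5.7365 mm/d
Crop demand D = ETc × 30 d = 5.7365 × 30 = 172.095 mm
Pe = 0.60 × 12.6 = 7.560 mm
D − Pe = 172.095 − 7.560 = 164.535 mm
Volume = 164.535 mm × 413.1 ha × 10 = 679694.1 m³

680000 m³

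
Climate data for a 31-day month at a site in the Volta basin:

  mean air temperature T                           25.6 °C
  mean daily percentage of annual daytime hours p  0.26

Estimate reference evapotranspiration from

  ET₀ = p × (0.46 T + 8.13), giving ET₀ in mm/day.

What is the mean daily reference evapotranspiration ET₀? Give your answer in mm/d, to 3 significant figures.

ET₀ = 0.26 × (0.46 × 25.6 + 8.13) = 0.26 × 19.906 = 5.1756 mm/d

5.18 mm/d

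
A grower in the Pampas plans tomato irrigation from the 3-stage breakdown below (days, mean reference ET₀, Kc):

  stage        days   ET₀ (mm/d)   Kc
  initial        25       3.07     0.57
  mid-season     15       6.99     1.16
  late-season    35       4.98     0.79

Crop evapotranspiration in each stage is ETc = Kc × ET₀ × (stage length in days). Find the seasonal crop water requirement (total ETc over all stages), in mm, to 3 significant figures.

initial: 0.57 × 3.07 × 25 = 43.75 mm
mid-season: 1.16 × 6.99 × 15 = 121.63 mm
late-season: 0.79 × 4.98 × 35 = 137.70 mm
Seasonal total = 303.08 mm

303 mm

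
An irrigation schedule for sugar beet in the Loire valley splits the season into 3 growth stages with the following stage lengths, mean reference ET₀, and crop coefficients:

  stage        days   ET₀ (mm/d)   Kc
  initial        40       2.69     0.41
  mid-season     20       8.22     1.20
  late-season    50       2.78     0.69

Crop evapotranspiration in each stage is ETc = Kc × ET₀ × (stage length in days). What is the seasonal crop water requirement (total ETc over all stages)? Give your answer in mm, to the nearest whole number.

337 mm

initial: 0.41 × 2.69 × 40 = 44.12 mm
mid-season: 1.20 × 8.22 × 20 = 197.28 mm
late-season: 0.69 × 2.78 × 50 = 95.91 mm
Seasonal total = 337.31 mm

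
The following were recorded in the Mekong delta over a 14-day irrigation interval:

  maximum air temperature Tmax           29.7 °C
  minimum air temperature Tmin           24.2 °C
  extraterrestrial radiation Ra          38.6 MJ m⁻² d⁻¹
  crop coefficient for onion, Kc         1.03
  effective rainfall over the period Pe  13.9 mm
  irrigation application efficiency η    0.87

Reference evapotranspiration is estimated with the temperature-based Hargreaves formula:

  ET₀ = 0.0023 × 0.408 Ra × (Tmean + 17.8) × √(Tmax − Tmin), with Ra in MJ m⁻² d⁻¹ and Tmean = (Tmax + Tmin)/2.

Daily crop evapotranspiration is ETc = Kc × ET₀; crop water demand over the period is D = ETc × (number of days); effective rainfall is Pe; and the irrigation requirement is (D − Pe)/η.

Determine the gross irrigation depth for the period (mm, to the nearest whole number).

Tmean = (29.7 + 24.2)/2 = 26.95 °C
0.408 Ra = 0.408 × 38.6 = 15.7488 mm/d equivalent
ET₀ = 0.0023 × 15.7488 × (26.95 + 17.8) × √5.5 = 0.0023 × 15.7488 × 44.75 × 2.3452 = 3.8014 mm/d
ETc = Kc × ET₀ = 1.03 × 3.8014 = 3.9154 mm/d
Crop demand D = ETc × 14 d = 3.9154 × 14 = 54.816 mm
D − Pe = 54.816 − 13.9 = 40.916 mm
Gross irrigation = 40.916 / 0.87 = 47.030 mm

47 mm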